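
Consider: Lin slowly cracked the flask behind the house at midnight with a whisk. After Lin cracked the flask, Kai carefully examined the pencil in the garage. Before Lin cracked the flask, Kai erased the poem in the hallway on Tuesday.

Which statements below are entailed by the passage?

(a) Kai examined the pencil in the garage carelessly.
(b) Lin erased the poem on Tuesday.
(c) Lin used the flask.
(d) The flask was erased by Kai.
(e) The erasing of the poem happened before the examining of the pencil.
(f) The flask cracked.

(e), (f)

(a) Not entailed — 'carelessly' adds a manner not in (and inconsistent with) the original.
(b) Not entailed — the passage has Kai erasing the poem, not Lin.
(c) Not entailed — the flask is the patient, not an instrument — Lin used a whisk.
(d) Not entailed — Kai erased the poem, not the flask; the flask belongs to the cracking event.
(e) Entailed — the narrative places the erasing before the examining.
(f) Entailed — 'Lin cracked the flask' is causative; it entails the inchoative 'the flask cracked'.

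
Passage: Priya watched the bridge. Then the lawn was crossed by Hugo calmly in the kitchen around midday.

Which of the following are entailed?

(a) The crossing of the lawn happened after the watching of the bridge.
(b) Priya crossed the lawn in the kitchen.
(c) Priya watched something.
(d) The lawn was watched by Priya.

(a), (c)

(a) Entailed — the narrative places the watching before the crossing.
(b) Not entailed — the passage has Hugo crossing the lawn, not Priya.
(c) Entailed — every conjunct here is already in the original watching event.
(d) Not entailed — Priya watched the bridge, not the lawn; the lawn belongs to the crossing event.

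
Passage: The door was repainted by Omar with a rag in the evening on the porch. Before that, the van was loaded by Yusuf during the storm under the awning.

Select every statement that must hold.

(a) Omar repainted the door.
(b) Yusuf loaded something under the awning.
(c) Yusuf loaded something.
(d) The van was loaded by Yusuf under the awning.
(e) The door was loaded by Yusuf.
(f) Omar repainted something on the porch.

(a), (b), (c), (d), (f)

(a) Entailed — this follows by dropping conjuncts from the repainting event's description.
(b) Entailed — every conjunct here is already in the original loading event.
(c) Entailed — this follows by dropping conjuncts from the loading event's description.
(d) Entailed — the original entails any weakening of itself; this just drops 'during the storm'.
(e) Not entailed — Yusuf loaded the van, not the door; the door belongs to the repainting event.
(f) Entailed — this follows by dropping conjuncts from the repainting event's description.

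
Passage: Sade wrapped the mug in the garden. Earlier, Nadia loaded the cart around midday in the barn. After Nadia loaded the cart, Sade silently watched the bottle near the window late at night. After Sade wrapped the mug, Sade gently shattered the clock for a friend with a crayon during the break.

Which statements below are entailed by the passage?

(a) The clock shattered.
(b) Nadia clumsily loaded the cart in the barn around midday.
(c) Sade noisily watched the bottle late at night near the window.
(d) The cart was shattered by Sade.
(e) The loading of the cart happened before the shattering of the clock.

(a), (e)

(a) Entailed — 'Sade shattered the clock' is causative; it entails the inchoative 'the clock shattered'.
(b) Not entailed — 'clumsily' adds information not in the original event.
(c) Not entailed — 'noisily' adds a manner not in (and inconsistent with) the original.
(d) Not entailed — Sade shattered the clock, not the cart; the cart belongs to the loading event.
(e) Entailed — the narrative places the loading before the shattering.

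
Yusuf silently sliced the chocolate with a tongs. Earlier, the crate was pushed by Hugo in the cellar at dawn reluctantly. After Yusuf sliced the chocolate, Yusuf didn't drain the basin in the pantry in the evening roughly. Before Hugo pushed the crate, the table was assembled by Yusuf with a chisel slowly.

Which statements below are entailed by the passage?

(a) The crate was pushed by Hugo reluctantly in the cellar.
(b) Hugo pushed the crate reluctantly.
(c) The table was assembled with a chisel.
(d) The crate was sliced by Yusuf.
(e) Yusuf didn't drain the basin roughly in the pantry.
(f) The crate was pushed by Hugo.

(a) Entailed — every conjunct here is already in the original pushing event.
(b) Entailed — the original entails any weakening of itself; this just drops 'in the cellar', 'at dawn'.
(c) Entailed — the original entails any weakening of itself; this just drops 'slowly' and generalizes the agent.
(d) Not entailed — Yusuf sliced the chocolate, not the crate; the crate belongs to the pushing event.
(e) Not entailed — dropping 'in the evening' under negation is not valid — the original leaves open that Yusuf drained the basin some other way.
(f) Entailed — dropping 'reluctantly', 'in the cellar', 'at dawn' leaves a sub-description the original still satisfies.

(a), (b), (c), (f)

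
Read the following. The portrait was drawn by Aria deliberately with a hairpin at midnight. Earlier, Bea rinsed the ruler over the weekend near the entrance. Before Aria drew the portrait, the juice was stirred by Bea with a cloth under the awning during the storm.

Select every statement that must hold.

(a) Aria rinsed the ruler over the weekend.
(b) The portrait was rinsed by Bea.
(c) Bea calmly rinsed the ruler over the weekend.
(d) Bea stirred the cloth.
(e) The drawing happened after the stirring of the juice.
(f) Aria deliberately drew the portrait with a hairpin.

(a) Not entailed — the passage has Bea rinsing the ruler, not Aria.
(b) Not entailed — Bea rinsed the ruler, not the portrait; the portrait belongs to the drawing event.
(c) Not entailed — 'calmly' adds information not in the original event.
(d) Not entailed — the cloth is the instrument, not what was stirred.
(e) Entailed — the narrative places the stirring before the drawing.
(f) Entailed — dropping 'at midnight' leaves a sub-description the original still satisfies.

(e), (f)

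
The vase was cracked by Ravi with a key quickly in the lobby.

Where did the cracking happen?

in the lobby

'in the lobby' marks the location of the cracking event.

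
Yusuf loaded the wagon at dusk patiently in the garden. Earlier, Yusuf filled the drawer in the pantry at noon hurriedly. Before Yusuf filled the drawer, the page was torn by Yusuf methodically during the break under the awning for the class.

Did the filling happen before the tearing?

The narrative orders the tearing before the filling.

no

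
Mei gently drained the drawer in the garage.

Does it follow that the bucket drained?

Nothing is said about any bucket; only the drawer is affected.

no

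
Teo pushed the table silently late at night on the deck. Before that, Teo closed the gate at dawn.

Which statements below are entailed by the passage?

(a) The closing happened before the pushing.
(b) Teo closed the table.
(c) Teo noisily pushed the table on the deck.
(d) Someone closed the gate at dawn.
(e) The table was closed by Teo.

(a), (d)

(a) Entailed — the narrative places the closing before the pushing.
(b) Not entailed — Teo closed the gate, not the table; the table belongs to the pushing event.
(c) Not entailed — 'noisily' adds a manner not in (and inconsistent with) the original.
(d) Entailed — every conjunct here is already in the original closing event.
(e) Not entailed — Teo closed the gate, not the table; the table belongs to the pushing event.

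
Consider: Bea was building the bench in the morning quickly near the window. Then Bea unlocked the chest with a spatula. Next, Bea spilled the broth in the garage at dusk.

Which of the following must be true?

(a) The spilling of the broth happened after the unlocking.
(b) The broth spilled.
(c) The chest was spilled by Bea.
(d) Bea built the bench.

(a) Entailed — the narrative places the unlocking before the spilling.
(b) Entailed — 'Bea spilled the broth' is causative; it entails the inchoative 'the broth spilled'.
(c) Not entailed — Bea spilled the broth, not the chest; the chest belongs to the unlocking event.
(d) Not entailed — 'was building' is progressive on an accomplishment; it does not entail the completed 'built'.

(a), (b)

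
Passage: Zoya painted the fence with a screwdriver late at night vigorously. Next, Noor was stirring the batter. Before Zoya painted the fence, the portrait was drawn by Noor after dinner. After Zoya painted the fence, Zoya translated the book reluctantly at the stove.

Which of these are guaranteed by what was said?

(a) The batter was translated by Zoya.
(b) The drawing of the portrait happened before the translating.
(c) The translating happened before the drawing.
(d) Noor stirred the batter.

(b), (d)

(a) Not entailed — Zoya translated the book, not the batter; the batter belongs to the stirring event.
(b) Entailed — the narrative places the drawing before the translating.
(c) Not entailed — the narrative places the drawing before the translating, not after.
(d) Entailed — 'stir' is an activity; 'was stirring' entails that some stirring happened, so 'stirred' holds.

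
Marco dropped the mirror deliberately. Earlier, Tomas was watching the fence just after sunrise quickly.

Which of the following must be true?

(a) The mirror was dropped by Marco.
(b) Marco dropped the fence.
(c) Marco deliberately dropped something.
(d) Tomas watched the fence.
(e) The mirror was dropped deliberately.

(a) Entailed — dropping 'deliberately' leaves a sub-description the original still satisfies.
(b) Not entailed — Marco dropped the mirror, not the fence; the fence belongs to the watching event.
(c) Entailed — generalizing the patient leaves a sub-description the original still satisfies.
(d) Entailed — 'watch' is an activity; 'was watching' entails that some watching happened, so 'watched' holds.
(e) Entailed — the original entails any weakening of itself; this just generalizes the agent.

(a), (c), (d), (e)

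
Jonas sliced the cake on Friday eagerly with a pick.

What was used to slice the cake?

a pick

'with a pick' marks the instrument of the slicing event.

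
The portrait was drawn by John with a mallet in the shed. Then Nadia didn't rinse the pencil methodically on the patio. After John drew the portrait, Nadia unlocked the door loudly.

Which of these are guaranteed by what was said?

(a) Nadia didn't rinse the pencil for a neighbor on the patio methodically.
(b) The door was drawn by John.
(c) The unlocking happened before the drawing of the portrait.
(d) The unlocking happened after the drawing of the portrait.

(a) Entailed — under negation, adding a further restriction is entailed: if no such rinsing event occurred, none occurred for a neighbor either.
(b) Not entailed — John drew the portrait, not the door; the door belongs to the unlocking event.
(c) Not entailed — the narrative places the drawing before the unlocking, not after.
(d) Entailed — the narrative places the drawing before the unlocking.

(a), (d)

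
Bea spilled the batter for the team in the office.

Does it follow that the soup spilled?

no

Nothing is said about any soup; only the batter is affected.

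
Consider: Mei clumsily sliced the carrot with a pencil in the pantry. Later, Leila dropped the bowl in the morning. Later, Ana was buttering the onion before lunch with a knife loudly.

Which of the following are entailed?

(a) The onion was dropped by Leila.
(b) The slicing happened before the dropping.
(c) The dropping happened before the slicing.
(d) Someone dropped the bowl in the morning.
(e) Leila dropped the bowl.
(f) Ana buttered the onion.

(b), (d), (e)

(a) Not entailed — Leila dropped the bowl, not the onion; the onion belongs to the buttering event.
(b) Entailed — the narrative places the slicing before the dropping.
(c) Not entailed — the narrative places the slicing before the dropping, not after.
(d) Entailed — every conjunct here is already in the original dropping event.
(e) Entailed — the original entails any weakening of itself; this just drops 'in the morning'.
(f) Not entailed — 'was buttering' is progressive on an accomplishment; it does not entail the completed 'buttered'.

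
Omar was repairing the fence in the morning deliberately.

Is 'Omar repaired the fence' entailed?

'was repairing' is progressive; for an accomplishment like 'repair the fence', it doesn't entail completion.

no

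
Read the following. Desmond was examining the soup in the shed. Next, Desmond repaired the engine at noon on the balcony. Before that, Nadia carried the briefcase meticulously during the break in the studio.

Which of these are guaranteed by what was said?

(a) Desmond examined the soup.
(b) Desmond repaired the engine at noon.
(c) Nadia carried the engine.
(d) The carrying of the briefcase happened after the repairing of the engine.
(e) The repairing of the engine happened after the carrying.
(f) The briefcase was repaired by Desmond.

(a), (b), (e)

(a) Entailed — 'examine' is an activity; 'was examining' entails that some examining happened, so 'examined' holds.
(b) Entailed — the original entails any weakening of itself; this just drops 'on the balcony'.
(c) Not entailed — Nadia carried the briefcase, not the engine; the engine belongs to the repairing event.
(d) Not entailed — the narrative places the carrying before the repairing, not after.
(e) Entailed — the narrative places the carrying before the repairing.
(f) Not entailed — Desmond repaired the engine, not the briefcase; the briefcase belongs to the carrying event.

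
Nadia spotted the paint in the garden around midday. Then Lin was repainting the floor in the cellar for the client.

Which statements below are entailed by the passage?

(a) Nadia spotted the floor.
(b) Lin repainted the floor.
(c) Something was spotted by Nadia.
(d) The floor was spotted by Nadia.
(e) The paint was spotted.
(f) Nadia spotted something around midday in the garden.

(a) Not entailed — Nadia spotted the paint, not the floor; the floor belongs to the repainting event.
(b) Not entailed — 'was repainting' is progressive on an accomplishment; it does not entail the completed 'repainted'.
(c) Entailed — every conjunct here is already in the original spotting event.
(d) Not entailed — Nadia spotted the paint, not the floor; the floor belongs to the repainting event.
(e) Entailed — every conjunct here is already in the original spotting event.
(f) Entailed — generalizing the patient leaves a sub-description the original still satisfies.

(c), (e), (f)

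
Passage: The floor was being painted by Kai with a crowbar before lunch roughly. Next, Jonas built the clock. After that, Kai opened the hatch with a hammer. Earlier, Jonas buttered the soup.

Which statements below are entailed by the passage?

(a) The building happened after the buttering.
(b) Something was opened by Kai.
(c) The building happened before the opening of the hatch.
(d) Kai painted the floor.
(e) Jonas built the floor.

(b), (c)

(a) Not entailed — the narrative doesn't order the buttering relative to the building.
(b) Entailed — dropping 'with a hammer' and generalizing the patient leaves a sub-description the original still satisfies.
(c) Entailed — the narrative places the building before the opening.
(d) Not entailed — 'was painting' is progressive on an accomplishment; it does not entail the completed 'painted'.
(e) Not entailed — Jonas built the clock, not the floor; the floor belongs to the painting event.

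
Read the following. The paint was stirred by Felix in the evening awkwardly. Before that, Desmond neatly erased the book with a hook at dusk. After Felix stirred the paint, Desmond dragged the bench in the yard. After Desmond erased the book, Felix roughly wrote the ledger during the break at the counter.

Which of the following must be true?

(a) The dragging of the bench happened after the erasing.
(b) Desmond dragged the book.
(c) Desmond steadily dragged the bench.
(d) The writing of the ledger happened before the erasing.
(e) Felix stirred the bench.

(a) Entailed — the narrative places the erasing before the dragging.
(b) Not entailed — Desmond dragged the bench, not the book; the book belongs to the erasing event.
(c) Not entailed — 'steadily' adds information not in the original event.
(d) Not entailed — the narrative places the erasing before the writing, not after.
(e) Not entailed — Felix stirred the paint, not the bench; the bench belongs to the dragging event.

(a)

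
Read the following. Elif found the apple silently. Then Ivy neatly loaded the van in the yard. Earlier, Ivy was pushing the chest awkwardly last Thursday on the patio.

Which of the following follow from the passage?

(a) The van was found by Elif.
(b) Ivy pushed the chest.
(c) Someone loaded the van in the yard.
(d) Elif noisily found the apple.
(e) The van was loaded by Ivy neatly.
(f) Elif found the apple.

(b), (c), (e), (f)

(a) Not entailed — Elif found the apple, not the van; the van belongs to the loading event.
(b) Entailed — 'push' is an activity; 'was pushing' entails that some pushing happened, so 'pushed' holds.
(c) Entailed — this follows by dropping conjuncts from the loading event's description.
(d) Not entailed — 'noisily' adds a manner not in (and inconsistent with) the original.
(e) Entailed — every conjunct here is already in the original loading event.
(f) Entailed — dropping 'silently' leaves a sub-description the original still satisfies.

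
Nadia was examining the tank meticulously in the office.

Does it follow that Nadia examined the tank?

'examine' is atelic; if Nadia was examining the tank, then Nadia examined the tank (for some time).

yes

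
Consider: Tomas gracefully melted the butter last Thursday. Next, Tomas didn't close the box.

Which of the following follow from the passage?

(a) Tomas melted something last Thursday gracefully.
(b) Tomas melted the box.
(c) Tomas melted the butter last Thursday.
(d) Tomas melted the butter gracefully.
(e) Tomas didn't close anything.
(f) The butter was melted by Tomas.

(a) Entailed — this follows by dropping conjuncts from the melting event's description.
(b) Not entailed — Tomas melted the butter, not the box; the box belongs to the closing event.
(c) Entailed — dropping 'gracefully' leaves a sub-description the original still satisfies.
(d) Entailed — every conjunct here is already in the original melting event.
(e) Not entailed — the original only denies this specific event; Tomas may have closed something else.
(f) Entailed — dropping 'last Thursday', 'gracefully' leaves a sub-description the original still satisfies.

(a), (c), (d), (f)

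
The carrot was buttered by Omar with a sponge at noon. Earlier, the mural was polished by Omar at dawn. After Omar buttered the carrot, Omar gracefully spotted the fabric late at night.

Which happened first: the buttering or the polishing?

The connectives place the polishing before the buttering.

the polishing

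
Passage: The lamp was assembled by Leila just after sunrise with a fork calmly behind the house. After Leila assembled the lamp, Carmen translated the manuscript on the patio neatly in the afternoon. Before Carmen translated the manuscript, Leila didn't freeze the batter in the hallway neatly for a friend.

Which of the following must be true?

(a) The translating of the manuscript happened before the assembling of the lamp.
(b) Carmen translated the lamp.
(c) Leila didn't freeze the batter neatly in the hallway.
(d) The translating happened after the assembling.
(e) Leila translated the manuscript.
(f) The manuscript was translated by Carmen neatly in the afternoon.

(d), (f)

(a) Not entailed — the narrative places the assembling before the translating, not after.
(b) Not entailed — Carmen translated the manuscript, not the lamp; the lamp belongs to the assembling event.
(c) Not entailed — dropping 'for a friend' under negation is not valid — the original leaves open that Leila froze the batter some other way.
(d) Entailed — the narrative places the assembling before the translating.
(e) Not entailed — the passage has Carmen translating the manuscript, not Leila.
(f) Entailed — this follows by dropping conjuncts from the translating event's description.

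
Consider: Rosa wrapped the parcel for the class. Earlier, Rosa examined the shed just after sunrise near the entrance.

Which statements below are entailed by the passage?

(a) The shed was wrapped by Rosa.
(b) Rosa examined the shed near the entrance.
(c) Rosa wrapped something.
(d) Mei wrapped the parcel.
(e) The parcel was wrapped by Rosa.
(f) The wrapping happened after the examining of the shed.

(b), (c), (e), (f)

(a) Not entailed — Rosa wrapped the parcel, not the shed; the shed belongs to the examining event.
(b) Entailed — every conjunct here is already in the original examining event.
(c) Entailed — the original entails any weakening of itself; this just drops 'for the class' and generalizes the patient.
(d) Not entailed — the passage has Rosa wrapping the parcel, not Mei.
(e) Entailed — this follows by dropping conjuncts from the wrapping event's description.
(f) Entailed — the narrative places the examining before the wrapping.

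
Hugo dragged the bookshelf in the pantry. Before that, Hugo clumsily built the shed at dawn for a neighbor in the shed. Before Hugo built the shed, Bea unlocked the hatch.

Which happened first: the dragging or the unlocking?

The connectives place the unlocking before the dragging.

the unlocking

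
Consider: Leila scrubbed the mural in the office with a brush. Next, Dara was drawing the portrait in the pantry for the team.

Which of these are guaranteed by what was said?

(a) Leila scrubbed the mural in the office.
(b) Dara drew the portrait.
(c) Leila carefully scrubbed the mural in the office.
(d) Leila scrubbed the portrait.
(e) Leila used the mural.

(a)

(a) Entailed — the original entails any weakening of itself; this just drops 'with a brush'.
(b) Not entailed — 'was drawing' is progressive on an accomplishment; it does not entail the completed 'drew'.
(c) Not entailed — 'carefully' adds information not in the original event.
(d) Not entailed — Leila scrubbed the mural, not the portrait; the portrait belongs to the drawing event.
(e) Not entailed — the mural is the patient, not an instrument — Leila used a brush.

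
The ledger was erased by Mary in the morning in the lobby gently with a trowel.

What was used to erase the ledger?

a trowel

'with a trowel' marks the instrument of the erasing event.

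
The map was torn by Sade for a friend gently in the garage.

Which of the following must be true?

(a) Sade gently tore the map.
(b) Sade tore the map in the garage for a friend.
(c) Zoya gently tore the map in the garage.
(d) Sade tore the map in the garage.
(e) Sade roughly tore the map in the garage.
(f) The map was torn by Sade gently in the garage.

(a) Entailed — this follows by dropping conjuncts from the tearing event's description.
(b) Entailed — every conjunct here is already in the original tearing event.
(c) Not entailed — the passage has Sade tearing the map, not Zoya.
(d) Entailed — dropping 'gently', 'for a friend' leaves a sub-description the original still satisfies.
(e) Not entailed — 'roughly' adds a manner not in (and inconsistent with) the original.
(f) Entailed — the original entails any weakening of itself; this just drops 'for a friend'.

(a), (b), (d), (f)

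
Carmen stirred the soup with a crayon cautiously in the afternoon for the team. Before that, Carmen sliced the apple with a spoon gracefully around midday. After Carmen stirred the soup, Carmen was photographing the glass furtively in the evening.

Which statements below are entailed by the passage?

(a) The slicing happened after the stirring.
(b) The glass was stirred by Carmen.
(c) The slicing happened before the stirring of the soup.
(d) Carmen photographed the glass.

(c)

(a) Not entailed — the narrative places the slicing before the stirring, not after.
(b) Not entailed — Carmen stirred the soup, not the glass; the glass belongs to the photographing event.
(c) Entailed — the narrative places the slicing before the stirring.
(d) Not entailed — 'was photographing' is progressive on an accomplishment; it does not entail the completed 'photographed'.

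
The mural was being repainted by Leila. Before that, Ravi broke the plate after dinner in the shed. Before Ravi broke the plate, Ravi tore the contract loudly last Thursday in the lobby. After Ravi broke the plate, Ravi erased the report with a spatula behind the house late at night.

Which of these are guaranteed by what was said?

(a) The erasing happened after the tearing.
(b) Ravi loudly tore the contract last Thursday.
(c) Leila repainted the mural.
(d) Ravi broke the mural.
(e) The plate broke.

(a), (b), (e)

(a) Entailed — the narrative places the tearing before the erasing.
(b) Entailed — the original entails any weakening of itself; this just drops 'in the lobby'.
(c) Not entailed — 'was repainting' is progressive on an accomplishment; it does not entail the completed 'repainted'.
(d) Not entailed — Ravi broke the plate, not the mural; the mural belongs to the repainting event.
(e) Entailed — 'Ravi broke the plate' is causative; it entails the inchoative 'the plate broke'.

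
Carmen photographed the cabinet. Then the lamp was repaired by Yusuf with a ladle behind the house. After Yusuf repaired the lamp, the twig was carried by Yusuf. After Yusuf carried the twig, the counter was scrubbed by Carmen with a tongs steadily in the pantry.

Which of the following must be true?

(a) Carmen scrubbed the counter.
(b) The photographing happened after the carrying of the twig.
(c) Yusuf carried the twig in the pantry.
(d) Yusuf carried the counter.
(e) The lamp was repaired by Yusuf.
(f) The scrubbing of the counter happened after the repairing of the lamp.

(a) Entailed — every conjunct here is already in the original scrubbing event.
(b) Not entailed — the narrative places the photographing before the carrying, not after.
(c) Not entailed — 'in the pantry' adds information not in the original event.
(d) Not entailed — Yusuf carried the twig, not the counter; the counter belongs to the scrubbing event.
(e) Entailed — dropping 'with a ladle', 'behind the house' leaves a sub-description the original still satisfies.
(f) Entailed — the narrative places the repairing before the scrubbing.

(a), (e), (f)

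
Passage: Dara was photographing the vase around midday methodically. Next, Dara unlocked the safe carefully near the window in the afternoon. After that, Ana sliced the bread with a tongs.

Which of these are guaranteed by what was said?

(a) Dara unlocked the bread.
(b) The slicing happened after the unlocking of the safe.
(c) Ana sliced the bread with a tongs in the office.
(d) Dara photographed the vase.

(b)

(a) Not entailed — Dara unlocked the safe, not the bread; the bread belongs to the slicing event.
(b) Entailed — the narrative places the unlocking before the slicing.
(c) Not entailed — 'in the office' adds information not in the original event.
(d) Not entailed — 'was photographing' is progressive on an accomplishment; it does not entail the completed 'photographed'.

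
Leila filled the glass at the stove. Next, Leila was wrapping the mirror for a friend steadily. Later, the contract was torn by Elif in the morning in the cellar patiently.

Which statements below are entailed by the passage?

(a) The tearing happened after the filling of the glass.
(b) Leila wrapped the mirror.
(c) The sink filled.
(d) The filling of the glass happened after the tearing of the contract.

(a)

(a) Entailed — the narrative places the filling before the tearing.
(b) Not entailed — 'was wrapping' is progressive on an accomplishment; it does not entail the completed 'wrapped'.
(c) Not entailed — the glass is what filled, not the sink.
(d) Not entailed — the narrative places the filling before the tearing, not after.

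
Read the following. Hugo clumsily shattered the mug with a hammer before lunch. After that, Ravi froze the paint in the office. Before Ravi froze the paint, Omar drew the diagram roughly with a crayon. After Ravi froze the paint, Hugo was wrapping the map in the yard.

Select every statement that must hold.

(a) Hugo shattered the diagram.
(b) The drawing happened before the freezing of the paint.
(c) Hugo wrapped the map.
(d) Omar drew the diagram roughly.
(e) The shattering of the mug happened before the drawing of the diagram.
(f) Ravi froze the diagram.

(a) Not entailed — Hugo shattered the mug, not the diagram; the diagram belongs to the drawing event.
(b) Entailed — the narrative places the drawing before the freezing.
(c) Not entailed — 'was wrapping' is progressive on an accomplishment; it does not entail the completed 'wrapped'.
(d) Entailed — the original entails any weakening of itself; this just drops 'with a crayon'.
(e) Not entailed — the narrative doesn't order the shattering relative to the drawing.
(f) Not entailed — Ravi froze the paint, not the diagram; the diagram belongs to the drawing event.

(b), (d)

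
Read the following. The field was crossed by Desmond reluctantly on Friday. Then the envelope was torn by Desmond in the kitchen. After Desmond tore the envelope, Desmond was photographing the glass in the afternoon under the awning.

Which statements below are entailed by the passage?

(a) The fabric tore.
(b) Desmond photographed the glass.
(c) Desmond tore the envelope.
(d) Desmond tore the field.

(c)

(a) Not entailed — the envelope is what tore, not the fabric.
(b) Not entailed — 'was photographing' is progressive on an accomplishment; it does not entail the completed 'photographed'.
(c) Entailed — every conjunct here is already in the original tearing event.
(d) Not entailed — Desmond tore the envelope, not the field; the field belongs to the crossing event.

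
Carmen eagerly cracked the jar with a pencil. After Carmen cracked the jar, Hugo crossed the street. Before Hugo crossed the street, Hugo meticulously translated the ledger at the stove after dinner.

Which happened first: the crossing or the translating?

The connectives place the translating before the crossing.

the translating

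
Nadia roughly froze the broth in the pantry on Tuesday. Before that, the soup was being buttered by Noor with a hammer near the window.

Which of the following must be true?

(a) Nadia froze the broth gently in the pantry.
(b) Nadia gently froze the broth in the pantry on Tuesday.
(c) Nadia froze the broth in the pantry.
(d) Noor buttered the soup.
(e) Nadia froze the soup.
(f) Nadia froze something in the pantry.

(a) Not entailed — 'gently' adds a manner not in (and inconsistent with) the original.
(b) Not entailed — 'gently' adds a manner not in (and inconsistent with) the original.
(c) Entailed — dropping 'on Tuesday', 'roughly' leaves a sub-description the original still satisfies.
(d) Not entailed — 'was buttering' is progressive on an accomplishment; it does not entail the completed 'buttered'.
(e) Not entailed — Nadia froze the broth, not the soup; the soup belongs to the buttering event.
(f) Entailed — every conjunct here is already in the original freezing event.

(c), (f)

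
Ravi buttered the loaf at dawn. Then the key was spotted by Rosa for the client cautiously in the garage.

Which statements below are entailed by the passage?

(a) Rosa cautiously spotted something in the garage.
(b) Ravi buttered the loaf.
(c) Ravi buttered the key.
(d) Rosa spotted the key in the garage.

(a), (b), (d)

(a) Entailed — dropping 'for the client' and generalizing the patient leaves a sub-description the original still satisfies.
(b) Entailed — every conjunct here is already in the original buttering event.
(c) Not entailed — Ravi buttered the loaf, not the key; the key belongs to the spotting event.
(d) Entailed — this follows by dropping conjuncts from the spotting event's description.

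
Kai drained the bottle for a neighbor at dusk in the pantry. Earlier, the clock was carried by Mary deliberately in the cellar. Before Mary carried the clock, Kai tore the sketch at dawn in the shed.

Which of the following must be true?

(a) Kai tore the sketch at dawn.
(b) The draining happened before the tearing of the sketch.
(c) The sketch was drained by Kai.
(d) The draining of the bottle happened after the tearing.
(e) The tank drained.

(a) Entailed — dropping 'in the shed' leaves a sub-description the original still satisfies.
(b) Not entailed — the narrative places the tearing before the draining, not after.
(c) Not entailed — Kai drained the bottle, not the sketch; the sketch belongs to the tearing event.
(d) Entailed — the narrative places the tearing before the draining.
(e) Not entailed — the bottle is what drained, not the tank.

(a), (d)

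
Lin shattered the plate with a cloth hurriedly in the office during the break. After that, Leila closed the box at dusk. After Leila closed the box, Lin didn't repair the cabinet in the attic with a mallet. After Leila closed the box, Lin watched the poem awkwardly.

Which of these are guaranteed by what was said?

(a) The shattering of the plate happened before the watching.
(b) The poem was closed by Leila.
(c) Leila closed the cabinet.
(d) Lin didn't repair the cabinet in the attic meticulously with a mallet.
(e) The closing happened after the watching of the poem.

(a), (d)

(a) Entailed — the narrative places the shattering before the watching.
(b) Not entailed — Leila closed the box, not the poem; the poem belongs to the watching event.
(c) Not entailed — Leila closed the box, not the cabinet; the cabinet belongs to the repairing event.
(d) Entailed — under negation, adding a further restriction is entailed: if no such repairing event occurred, none occurred meticulously either.
(e) Not entailed — the narrative places the closing before the watching, not after.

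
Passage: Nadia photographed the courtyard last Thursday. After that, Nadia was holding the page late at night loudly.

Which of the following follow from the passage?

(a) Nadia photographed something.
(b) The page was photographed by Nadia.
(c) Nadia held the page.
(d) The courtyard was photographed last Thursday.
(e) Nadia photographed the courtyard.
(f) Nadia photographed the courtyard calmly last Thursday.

(a), (c), (d), (e)

(a) Entailed — dropping 'last Thursday' and generalizing the patient leaves a sub-description the original still satisfies.
(b) Not entailed — Nadia photographed the courtyard, not the page; the page belongs to the holding event.
(c) Entailed — 'hold' is an activity; 'was holding' entails that some holding happened, so 'held' holds.
(d) Entailed — the original entails any weakening of itself; this just generalizes the agent.
(e) Entailed — every conjunct here is already in the original photographing event.
(f) Not entailed — 'calmly' adds information not in the original event.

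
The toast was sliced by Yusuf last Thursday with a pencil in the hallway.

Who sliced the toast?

'Yusuf' marks the agent of the slicing event.

Yusuf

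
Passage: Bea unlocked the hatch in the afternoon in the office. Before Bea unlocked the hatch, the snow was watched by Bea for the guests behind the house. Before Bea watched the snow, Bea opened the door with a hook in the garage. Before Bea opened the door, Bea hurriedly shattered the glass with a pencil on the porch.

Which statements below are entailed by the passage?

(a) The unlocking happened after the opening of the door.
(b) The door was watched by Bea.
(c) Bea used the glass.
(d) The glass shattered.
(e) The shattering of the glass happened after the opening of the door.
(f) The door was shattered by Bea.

(a), (d)

(a) Entailed — the narrative places the opening before the unlocking.
(b) Not entailed — Bea watched the snow, not the door; the door belongs to the opening event.
(c) Not entailed — the glass is the patient, not an instrument — Bea used a pencil.
(d) Entailed — 'Bea shattered the glass' is causative; it entails the inchoative 'the glass shattered'.
(e) Not entailed — the narrative places the shattering before the opening, not after.
(f) Not entailed — Bea shattered the glass, not the door; the door belongs to the opening event.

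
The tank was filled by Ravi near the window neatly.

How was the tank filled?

neatly

'neatly' marks the manner of the filling event.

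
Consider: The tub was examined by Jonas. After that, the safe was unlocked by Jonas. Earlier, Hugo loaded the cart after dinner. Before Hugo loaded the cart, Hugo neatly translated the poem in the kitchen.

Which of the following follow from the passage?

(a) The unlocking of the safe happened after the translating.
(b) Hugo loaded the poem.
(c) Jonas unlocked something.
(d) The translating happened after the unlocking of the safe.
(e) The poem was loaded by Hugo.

(a), (c)

(a) Entailed — the narrative places the translating before the unlocking.
(b) Not entailed — Hugo loaded the cart, not the poem; the poem belongs to the translating event.
(c) Entailed — every conjunct here is already in the original unlocking event.
(d) Not entailed — the narrative places the translating before the unlocking, not after.
(e) Not entailed — Hugo loaded the cart, not the poem; the poem belongs to the translating event.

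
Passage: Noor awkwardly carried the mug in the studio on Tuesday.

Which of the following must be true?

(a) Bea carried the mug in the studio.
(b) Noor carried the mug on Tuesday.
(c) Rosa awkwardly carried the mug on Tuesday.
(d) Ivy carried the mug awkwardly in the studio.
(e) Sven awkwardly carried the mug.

(a) Not entailed — the passage has Noor carrying the mug, not Bea.
(b) Entailed — every conjunct here is already in the original carrying event.
(c) Not entailed — the passage has Noor carrying the mug, not Rosa.
(d) Not entailed — the passage has Noor carrying the mug, not Ivy.
(e) Not entailed — the passage has Noor carrying the mug, not Sven.

(b)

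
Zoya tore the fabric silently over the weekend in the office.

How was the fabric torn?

silently

'silently' marks the manner of the tearing event.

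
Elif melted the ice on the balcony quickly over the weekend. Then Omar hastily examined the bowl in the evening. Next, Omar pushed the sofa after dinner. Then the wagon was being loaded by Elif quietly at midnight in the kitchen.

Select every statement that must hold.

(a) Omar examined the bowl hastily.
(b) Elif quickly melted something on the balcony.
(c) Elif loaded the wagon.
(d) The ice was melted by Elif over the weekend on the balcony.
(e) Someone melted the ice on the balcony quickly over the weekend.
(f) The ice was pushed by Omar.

(a), (b), (d), (e)

(a) Entailed — the original entails any weakening of itself; this just drops 'in the evening'.
(b) Entailed — every conjunct here is already in the original melting event.
(c) Not entailed — 'was loading' is progressive on an accomplishment; it does not entail the completed 'loaded'.
(d) Entailed — dropping 'quickly' leaves a sub-description the original still satisfies.
(e) Entailed — this follows by dropping conjuncts from the melting event's description.
(f) Not entailed — Omar pushed the sofa, not the ice; the ice belongs to the melting event.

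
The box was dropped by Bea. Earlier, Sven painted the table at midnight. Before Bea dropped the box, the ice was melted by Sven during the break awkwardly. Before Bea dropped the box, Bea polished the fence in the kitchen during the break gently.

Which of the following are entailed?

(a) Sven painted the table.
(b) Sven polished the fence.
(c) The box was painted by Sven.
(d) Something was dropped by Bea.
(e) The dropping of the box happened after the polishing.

(a), (d), (e)

(a) Entailed — dropping 'at midnight' leaves a sub-description the original still satisfies.
(b) Not entailed — the passage has Bea polishing the fence, not Sven.
(c) Not entailed — Sven painted the table, not the box; the box belongs to the dropping event.
(d) Entailed — generalizing the patient leaves a sub-description the original still satisfies.
(e) Entailed — the narrative places the polishing before the dropping.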